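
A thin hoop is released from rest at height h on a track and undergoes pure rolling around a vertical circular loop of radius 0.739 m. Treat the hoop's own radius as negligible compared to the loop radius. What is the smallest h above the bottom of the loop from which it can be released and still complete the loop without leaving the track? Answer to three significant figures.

Here I = MR², so the shape factor k = I/(MR²) = 1.
At the top, contact is just lost when gravity alone supplies the centripetal force: Mg = Mv_top²/r, i.e. v_top² = gr.
With ω = v/R, the kinetic energy at speed v is ½(1+k)Mv² = Mv².
Energy conservation from release (height h) to the top (height 2r): Mgh = Mg(2r) + M·gr.
Thus h_min = 2r + (1+k)r/2 = r(2 + 2/2) = 0.739 × 3 ≈ 2.22 m.

h_min ≈ 2.22 m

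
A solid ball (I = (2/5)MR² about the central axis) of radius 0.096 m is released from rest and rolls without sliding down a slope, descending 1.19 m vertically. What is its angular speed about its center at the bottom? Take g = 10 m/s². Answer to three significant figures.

The moment of inertia is (2/5)MR², giving k ≡ I/(MR²) = 0.4.
Pure rolling means v = ωR; then KE = ½Mv² + ½I(v/R)² = ½(1+k)Mv² = (7/10)Mv².
Energy conservation Mgh = ½(1+k)Mv² gives v = √(2gh/(1+k)) = √(2 × 10 × 1.19 / 1.4) = 4.123 m/s.
The angular speed follows from ω = v/R = 4.123/0.096 ≈ 42.9 rad/s.

ω ≈ 42.9 rad/s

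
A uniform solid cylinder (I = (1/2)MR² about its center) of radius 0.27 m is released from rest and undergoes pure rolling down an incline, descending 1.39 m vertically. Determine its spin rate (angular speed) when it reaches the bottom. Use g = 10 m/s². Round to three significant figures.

ω ≈ 15.9 rad/s

The moment of inertia is (1/2)MR², giving k ≡ I/(MR²) = 0.5.
Rolling without slipping gives ω = v/R, so the total kinetic energy is ½Mv² + ½Iω² = ½(1+k)Mv² = (3/4)Mv².
Energy conservation Mgh = ½(1+k)Mv² gives v = √(2gh/(1+k)) = √(2 × 10 × 1.39 / 1.5) = 4.305 m/s.
Then ω = v/R = 4.305 / 0.27 ≈ 15.9 rad/s.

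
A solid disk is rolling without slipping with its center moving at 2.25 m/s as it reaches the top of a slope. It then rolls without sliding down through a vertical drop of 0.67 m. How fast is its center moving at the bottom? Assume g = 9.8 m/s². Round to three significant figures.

The moment of inertia is (1/2)MR², giving k ≡ I/(MR²) = 0.5.
The rolling condition ω = v/R makes the rotational term ½I(v/R)² = ½kMv², so KE_total = ½(1+k)Mv² = (3/4)Mv².
Conserving energy between top and bottom: (3/4)Mv² = (3/4)Mv₀² + Mgh, hence v² = v₀² + 2gh/(1+k).
v = √(2.25² + 2×9.8×0.67/1.5) = √13.82 ≈ 3.72 m/s.

v ≈ 3.72 m/s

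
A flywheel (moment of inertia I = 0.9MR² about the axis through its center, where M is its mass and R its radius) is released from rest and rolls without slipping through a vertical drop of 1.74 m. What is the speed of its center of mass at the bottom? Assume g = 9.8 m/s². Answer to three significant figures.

For this body I = 0.9MR², i.e. k = I/(MR²) = 0.9.
Pure rolling means v = ωR; then KE = ½Mv² + ½I(v/R)² = ½(1+k)Mv² = (19/20)Mv².
Setting Mgh = (19/20)Mv² gives v = √(2gh/(1+k)) = √(2·9.8·1.74/1.9) ≈ 4.24 m/s.

v ≈ 4.24 m/s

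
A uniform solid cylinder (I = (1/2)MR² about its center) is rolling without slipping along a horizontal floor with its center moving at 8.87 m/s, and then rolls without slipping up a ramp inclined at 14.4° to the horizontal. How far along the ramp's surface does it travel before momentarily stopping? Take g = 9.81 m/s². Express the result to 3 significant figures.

With I = (1/2)MR², the ratio k = I/(MR²) is 0.5.
The rolling condition ω = v/R makes the rotational term ½I(v/R)² = ½kMv², so KE_total = ½(1+k)Mv² = (3/4)Mv².
Setting this equal to Mgh gives the vertical rise h = (1+k)v₀²/(2g) = 1.5×8.87²/(2×9.81) = 6.015 m.
Along the incline, d = h/sinθ = 6.015/sin14.4° ≈ 24.2 m.

d ≈ 24.2 m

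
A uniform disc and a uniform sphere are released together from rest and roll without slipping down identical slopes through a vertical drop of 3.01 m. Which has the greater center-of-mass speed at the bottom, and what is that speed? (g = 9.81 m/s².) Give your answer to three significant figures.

the uniform sphere, at v ≈ 6.49 m/s

For rolling without slipping, Mgh = ½(1+k)Mv² where k = I/(MR²), so v = √(2gh/(1+k)).
Uniform disc: k = 0.5, giving v = √(2×9.81×3.01/1.5) = 6.275 m/s.
Uniform sphere: k = 0.4, giving v = √(2×9.81×3.01/1.4) = 6.495 m/s.
The smaller k wins: the uniform sphere, at ≈ 6.49 m/s.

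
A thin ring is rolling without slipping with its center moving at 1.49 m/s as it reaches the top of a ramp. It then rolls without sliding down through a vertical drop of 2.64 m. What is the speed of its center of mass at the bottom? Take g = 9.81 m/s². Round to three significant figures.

Here I = MR², so the shape factor k = I/(MR²) = 1.
The rolling condition ω = v/R makes the rotational term ½I(v/R)² = ½kMv², so KE_total = ½(1+k)Mv² = Mv².
Energy conservation: Mv₀² + Mgh = Mv², so v² = v₀² + 2gh/(1+k).
v = √(1.49² + 2×9.81×2.64/2) = √28.12 ≈ 5.30 m/s.

v ≈ 5.30 m/s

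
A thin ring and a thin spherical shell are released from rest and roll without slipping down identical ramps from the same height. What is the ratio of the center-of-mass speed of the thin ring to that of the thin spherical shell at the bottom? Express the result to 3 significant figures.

v_ratio ≈ 0.913

Each satisfies Mgh = ½(1+k)Mv² with k = I/(MR²), so v ∝ 1/√(1+k).
For the thin ring k = 1; for the thin spherical shell k = 2/3.
v₁/v₂ = √((1+k₂)/(1+k₁)) = √(1.667/2) ≈ 0.913.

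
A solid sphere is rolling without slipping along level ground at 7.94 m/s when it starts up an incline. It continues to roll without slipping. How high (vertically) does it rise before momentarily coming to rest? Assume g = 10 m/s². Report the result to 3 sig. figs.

h ≈ 4.41 m

Here I = (2/5)MR², so the shape factor k = I/(MR²) = 0.4.
Rolling without slipping gives ω = v/R, so the total kinetic energy is ½Mv² + ½Iω² = ½(1+k)Mv² = (7/10)Mv².
All of this converts to potential energy at the highest point: (7/10)Mv₀² = Mgh.
Thus h = (1+k)v₀²/(2g) = 1.4 × 7.94² / (2 × 10) ≈ 4.41 m.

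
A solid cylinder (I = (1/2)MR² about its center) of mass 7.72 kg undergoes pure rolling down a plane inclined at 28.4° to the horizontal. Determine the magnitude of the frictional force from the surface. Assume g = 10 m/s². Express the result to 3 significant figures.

Here I = (1/2)MR², so the shape factor k = I/(MR²) = 0.5.
Newton's second law down the slope: Mg sinθ − f = Ma. The torque equation fR = Iα (with α = a/R) gives f = kMa.
Combining, a = g sinθ/(1+k) and f = kMa = kMg sinθ/(1+k).
f = 0.5 × 7.72 × 10 × sin28.4° / 1.5 ≈ 12.2 N.

f ≈ 12.2 N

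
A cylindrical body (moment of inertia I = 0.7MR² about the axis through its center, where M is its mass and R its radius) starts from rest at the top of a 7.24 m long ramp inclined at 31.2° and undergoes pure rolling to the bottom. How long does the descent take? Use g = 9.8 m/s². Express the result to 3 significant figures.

Here I = 0.7MR², so the shape factor k = I/(MR²) = 0.7.
Newton's second law down the slope: Mg sinθ − f = Ma. The torque equation fR = Iα (with α = a/R) gives f = kMa.
Hence a = g sinθ/(1+k) = 9.8×sin31.2°/1.7 = 2.986 m/s².
Starting from rest, L = ½at², so t = √(2L/a) = √(2×7.24/2.986) ≈ 2.20 s.

t ≈ 2.20 s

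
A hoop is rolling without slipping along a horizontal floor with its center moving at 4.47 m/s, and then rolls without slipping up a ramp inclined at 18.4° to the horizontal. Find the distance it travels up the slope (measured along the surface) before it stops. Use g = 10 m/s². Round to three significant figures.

With I = MR², the ratio k = I/(MR²) is 1.
The rolling condition ω = v/R makes the rotational term ½I(v/R)² = ½kMv², so KE_total = ½(1+k)Mv² = Mv².
Setting this equal to Mgh gives the vertical rise h = (1+k)v₀²/(2g) = 2×4.47²/(2×10) = 1.998 m.
Along the incline, d = h/sinθ = 1.998/sin18.4° ≈ 6.33 m.

d ≈ 6.33 m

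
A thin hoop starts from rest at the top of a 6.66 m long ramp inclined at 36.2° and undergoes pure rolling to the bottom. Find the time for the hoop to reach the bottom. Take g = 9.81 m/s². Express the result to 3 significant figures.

The moment of inertia is MR², giving k ≡ I/(MR²) = 1.
Translational: Mg sinθ − f = Ma. Rotational about the CM: fR = Iα = kMRa, so f = kMa.
Hence a = g sinθ/(1+k) = 9.81×sin36.2°/2 = 2.897 m/s².
With constant a from rest, t = √(2L/a) = √(2·6.66/2.897) ≈ 2.14 s.

t ≈ 2.14 s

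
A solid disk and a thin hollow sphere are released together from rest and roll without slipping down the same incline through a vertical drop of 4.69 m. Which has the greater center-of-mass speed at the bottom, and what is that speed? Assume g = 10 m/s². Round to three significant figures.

For rolling without slipping, Mgh = ½(1+k)Mv² where k = I/(MR²), so v = √(2gh/(1+k)).
Solid disk: k = 0.5, giving v = √(2×10×4.69/1.5) = 7.908 m/s.
Thin hollow sphere: k = 2/3, giving v = √(2×10×4.69/1.667) = 7.502 m/s.
The smaller k wins: the solid disk, at ≈ 7.91 m/s.

the solid disk, at v ≈ 7.91 m/s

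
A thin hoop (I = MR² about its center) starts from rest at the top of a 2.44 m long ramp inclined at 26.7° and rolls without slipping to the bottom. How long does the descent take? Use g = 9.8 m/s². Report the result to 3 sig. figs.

For this body I = MR², i.e. k = I/(MR²) = 1.
Newton's second law down the slope: Mg sinθ − f = Ma. The torque equation fR = Iα (with α = a/R) gives f = kMa.
Hence a = g sinθ/(1+k) = 9.8×sin26.7°/2 = 2.202 m/s².
With constant a from rest, t = √(2L/a) = √(2·2.44/2.202) ≈ 1.49 s.

t ≈ 1.49 s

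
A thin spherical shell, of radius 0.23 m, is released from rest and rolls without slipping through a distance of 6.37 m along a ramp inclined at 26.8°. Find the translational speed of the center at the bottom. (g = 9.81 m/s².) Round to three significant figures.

The moment of inertia is (2/3)MR², giving k ≡ I/(MR²) = 2/3.
Pure rolling means v = ωR; then KE = ½Mv² + ½I(v/R)² = ½(1+k)Mv² = (5/6)Mv².
The vertical drop is h = L sinθ = 6.37 × sin26.8° = 2.872 m.
Setting Mgh = (5/6)Mv² gives v = √(2gh/(1+k)) = √(2·9.81·2.872/1.667) ≈ 5.81 m/s.

v ≈ 5.81 m/s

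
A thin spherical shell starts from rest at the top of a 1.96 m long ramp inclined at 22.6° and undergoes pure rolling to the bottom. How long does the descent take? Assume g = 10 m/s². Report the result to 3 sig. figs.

t ≈ 1.30 s

For this body I = (2/3)MR², i.e. k = I/(MR²) = 2/3.
Newton's second law down the slope: Mg sinθ − f = Ma. The torque equation fR = Iα (with α = a/R) gives f = kMa.
Hence a = g sinθ/(1+k) = 10×sin22.6°/1.667 = 2.306 m/s².
With constant a from rest, t = √(2L/a) = √(2·1.96/2.306) ≈ 1.30 s.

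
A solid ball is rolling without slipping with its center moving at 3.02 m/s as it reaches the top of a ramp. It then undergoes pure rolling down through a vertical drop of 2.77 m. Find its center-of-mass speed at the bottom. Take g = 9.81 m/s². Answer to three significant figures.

The moment of inertia is (2/5)MR², giving k ≡ I/(MR²) = 0.4.
The rolling condition ω = v/R makes the rotational term ½I(v/R)² = ½kMv², so KE_total = ½(1+k)Mv² = (7/10)Mv².
Energy conservation: (7/10)Mv₀² + Mgh = (7/10)Mv², so v² = v₀² + 2gh/(1+k).
v = √(3.02² + 2×9.81×2.77/1.4) = √47.94 ≈ 6.92 m/s.

v ≈ 6.92 m/s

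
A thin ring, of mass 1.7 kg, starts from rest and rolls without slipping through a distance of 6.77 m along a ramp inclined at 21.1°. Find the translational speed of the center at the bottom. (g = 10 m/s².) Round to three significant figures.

The moment of inertia is MR², giving k ≡ I/(MR²) = 1.
Pure rolling means v = ωR; then KE = ½Mv² + ½I(v/R)² = ½(1+k)Mv² = Mv².
The vertical drop is h = L sinθ = 6.77 × sin21.1° = 2.437 m.
Setting Mgh = Mv² gives v = √(2gh/(1+k)) = √(2·10·2.437/2) ≈ 4.94 m/s.

v ≈ 4.94 m/s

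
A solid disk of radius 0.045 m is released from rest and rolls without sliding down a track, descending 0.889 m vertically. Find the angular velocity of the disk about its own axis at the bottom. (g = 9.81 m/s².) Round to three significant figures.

ω ≈ 75.8 rad/s

Here I = (1/2)MR², so the shape factor k = I/(MR²) = 0.5.
Rolling without slipping gives ω = v/R, so the total kinetic energy is ½Mv² + ½Iω² = ½(1+k)Mv² = (3/4)Mv².
Energy conservation Mgh = ½(1+k)Mv² gives v = √(2gh/(1+k)) = √(2 × 9.81 × 0.889 / 1.5) = 3.41 m/s.
Then ω = v/R = 3.41 / 0.045 ≈ 75.8 rad/s.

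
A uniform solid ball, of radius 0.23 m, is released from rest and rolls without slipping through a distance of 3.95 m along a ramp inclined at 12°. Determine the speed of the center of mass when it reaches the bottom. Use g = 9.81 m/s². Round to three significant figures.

v ≈ 3.39 m/s

For this body I = (2/5)MR², i.e. k = I/(MR²) = 0.4.
The rolling condition ω = v/R makes the rotational term ½I(v/R)² = ½kMv², so KE_total = ½(1+k)Mv² = (7/10)Mv².
The vertical drop is h = L sinθ = 3.95 × sin12° = 0.8213 m.
Setting Mgh = (7/10)Mv² gives v = √(2gh/(1+k)) = √(2·9.81·0.8213/1.4) ≈ 3.39 m/s.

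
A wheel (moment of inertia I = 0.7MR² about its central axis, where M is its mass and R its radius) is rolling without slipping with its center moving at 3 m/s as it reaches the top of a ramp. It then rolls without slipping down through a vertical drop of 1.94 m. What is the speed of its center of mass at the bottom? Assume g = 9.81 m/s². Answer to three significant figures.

v ≈ 5.60 m/s

The moment of inertia is 0.7MR², giving k ≡ I/(MR²) = 0.7.
The rolling condition ω = v/R makes the rotational term ½I(v/R)² = ½kMv², so KE_total = ½(1+k)Mv² = (17/20)Mv².
Conserving energy between top and bottom: (17/20)Mv² = (17/20)Mv₀² + Mgh, hence v² = v₀² + 2gh/(1+k).
v = √(3² + 2×9.81×1.94/1.7) = √31.39 ≈ 5.60 m/s.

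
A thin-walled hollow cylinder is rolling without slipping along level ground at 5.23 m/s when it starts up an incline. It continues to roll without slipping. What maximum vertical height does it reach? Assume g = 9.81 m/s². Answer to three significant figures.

The moment of inertia is MR², giving k ≡ I/(MR²) = 1.
Rolling without slipping gives ω = v/R, so the total kinetic energy is ½Mv² + ½Iω² = ½(1+k)Mv² = Mv².
At the top the kinetic energy is zero, so Mv₀² = Mgh.
Thus h = (1+k)v₀²/(2g) = 2 × 5.23² / (2 × 9.81) ≈ 2.79 m.

h ≈ 2.79 m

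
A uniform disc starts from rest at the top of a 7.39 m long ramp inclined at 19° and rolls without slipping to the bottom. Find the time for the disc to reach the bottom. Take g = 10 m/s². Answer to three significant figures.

Here I = (1/2)MR², so the shape factor k = I/(MR²) = 0.5.
Translational: Mg sinθ − f = Ma. Rotational about the CM: fR = Iα = kMRa, so f = kMa.
Hence a = g sinθ/(1+k) = 10×sin19°/1.5 = 2.17 m/s².
Starting from rest, L = ½at², so t = √(2L/a) = √(2×7.39/2.17) ≈ 2.61 s.

t ≈ 2.61 s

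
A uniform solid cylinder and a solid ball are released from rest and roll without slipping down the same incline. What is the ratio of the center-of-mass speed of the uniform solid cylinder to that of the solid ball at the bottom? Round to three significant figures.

Each satisfies Mgh = ½(1+k)Mv² with k = I/(MR²), so v ∝ 1/√(1+k).
For the uniform solid cylinder k = 0.5; for the solid ball k = 0.4.
v₁/v₂ = √((1+k₂)/(1+k₁)) = √(1.4/1.5) ≈ 0.966.

v_ratio ≈ 0.966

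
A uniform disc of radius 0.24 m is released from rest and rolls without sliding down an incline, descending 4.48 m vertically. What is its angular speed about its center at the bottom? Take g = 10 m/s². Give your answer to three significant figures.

ω ≈ 32.2 rad/s

For this body I = (1/2)MR², i.e. k = I/(MR²) = 0.5.
Rolling without slipping gives ω = v/R, so the total kinetic energy is ½Mv² + ½Iω² = ½(1+k)Mv² = (3/4)Mv².
Energy conservation Mgh = ½(1+k)Mv² gives v = √(2gh/(1+k)) = √(2 × 10 × 4.48 / 1.5) = 7.729 m/s.
Then ω = v/R = 7.729 / 0.24 ≈ 32.2 rad/s.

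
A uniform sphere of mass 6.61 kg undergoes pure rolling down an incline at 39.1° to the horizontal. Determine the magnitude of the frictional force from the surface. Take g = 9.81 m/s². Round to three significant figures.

For this body I = (2/5)MR², i.e. k = I/(MR²) = 0.4.
Translational: Mg sinθ − f = Ma. Rotational about the CM: fR = Iα = kMRa, so f = kMa.
Combining, a = g sinθ/(1+k) and f = kMa = kMg sinθ/(1+k).
f = 0.4 × 6.61 × 9.81 × sin39.1° / 1.4 ≈ 11.7 N.

f ≈ 11.7 N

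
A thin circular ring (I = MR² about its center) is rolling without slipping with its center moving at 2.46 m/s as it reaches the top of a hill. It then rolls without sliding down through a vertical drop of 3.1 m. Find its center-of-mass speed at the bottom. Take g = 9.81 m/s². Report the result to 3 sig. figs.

The moment of inertia is MR², giving k ≡ I/(MR²) = 1.
Rolling without slipping gives ω = v/R, so the total kinetic energy is ½Mv² + ½Iω² = ½(1+k)Mv² = Mv².
Conserving energy between top and bottom: Mv² = Mv₀² + Mgh, hence v² = v₀² + 2gh/(1+k).
v = √(2.46² + 2×9.81×3.1/2) = √36.46 ≈ 6.04 m/s.

v ≈ 6.04 m/s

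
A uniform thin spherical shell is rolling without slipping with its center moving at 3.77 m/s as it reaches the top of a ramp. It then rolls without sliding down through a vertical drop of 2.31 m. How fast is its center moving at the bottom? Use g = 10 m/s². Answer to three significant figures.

The moment of inertia is (2/3)MR², giving k ≡ I/(MR²) = 2/3.
Pure rolling means v = ωR; then KE = ½Mv² + ½I(v/R)² = ½(1+k)Mv² = (5/6)Mv².
Energy conservation: (5/6)Mv₀² + Mgh = (5/6)Mv², so v² = v₀² + 2gh/(1+k).
v = √(3.77² + 2×10×2.31/1.667) = √41.93 ≈ 6.48 m/s.

v ≈ 6.48 m/s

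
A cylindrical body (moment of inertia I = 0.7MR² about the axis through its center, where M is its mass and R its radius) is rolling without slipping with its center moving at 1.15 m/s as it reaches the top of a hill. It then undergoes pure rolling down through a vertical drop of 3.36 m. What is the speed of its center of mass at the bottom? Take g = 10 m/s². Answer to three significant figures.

The moment of inertia is 0.7MR², giving k ≡ I/(MR²) = 0.7.
Rolling without slipping gives ω = v/R, so the total kinetic energy is ½Mv² + ½Iω² = ½(1+k)Mv² = (17/20)Mv².
Energy conservation: (17/20)Mv₀² + Mgh = (17/20)Mv², so v² = v₀² + 2gh/(1+k).
v = √(1.15² + 2×10×3.36/1.7) = √40.85 ≈ 6.39 m/s.

v ≈ 6.39 m/s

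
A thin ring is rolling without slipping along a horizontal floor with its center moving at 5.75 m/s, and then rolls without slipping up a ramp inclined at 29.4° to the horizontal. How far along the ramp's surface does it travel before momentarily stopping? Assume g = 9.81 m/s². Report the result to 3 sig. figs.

With I = MR², the ratio k = I/(MR²) is 1.
The rolling condition ω = v/R makes the rotational term ½I(v/R)² = ½kMv², so KE_total = ½(1+k)Mv² = Mv².
Setting this equal to Mgh gives the vertical rise h = (1+k)v₀²/(2g) = 2×5.75²/(2×9.81) = 3.37 m.
Along the incline, d = h/sinθ = 3.37/sin29.4° ≈ 6.87 m.

d ≈ 6.87 m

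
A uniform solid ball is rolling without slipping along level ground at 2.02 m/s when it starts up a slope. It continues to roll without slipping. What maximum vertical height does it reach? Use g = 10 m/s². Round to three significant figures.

For this body I = (2/5)MR², i.e. k = I/(MR²) = 0.4.
The rolling condition ω = v/R makes the rotational term ½I(v/R)² = ½kMv², so KE_total = ½(1+k)Mv² = (7/10)Mv².
All of this converts to potential energy at the highest point: (7/10)Mv₀² = Mgh.
Thus h = (1+k)v₀²/(2g) = 1.4 × 2.02² / (2 × 10) ≈ 0.286 m.

h ≈ 0.286 m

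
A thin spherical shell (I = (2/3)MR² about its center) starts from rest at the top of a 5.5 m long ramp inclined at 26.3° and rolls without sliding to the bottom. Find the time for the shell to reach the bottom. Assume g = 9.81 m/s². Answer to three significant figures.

t ≈ 2.05 s

The moment of inertia is (2/3)MR², giving k ≡ I/(MR²) = 2/3.
Along the incline Mg sinθ − f = Ma, and torque about the center fR = Iα = kMR²(a/R) gives f = kMa.
Hence a = g sinθ/(1+k) = 9.81×sin26.3°/1.667 = 2.608 m/s².
Starting from rest, L = ½at², so t = √(2L/a) = √(2×5.5/2.608) ≈ 2.05 s.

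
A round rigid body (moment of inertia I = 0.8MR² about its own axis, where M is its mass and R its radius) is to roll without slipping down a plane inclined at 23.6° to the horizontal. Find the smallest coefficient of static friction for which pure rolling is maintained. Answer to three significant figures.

With I = 0.8MR², the ratio k = I/(MR²) is 0.8.
Newton's second law down the slope: Mg sinθ − f = Ma. The torque equation fR = Iα (with α = a/R) gives f = kMa.
These give a = g sinθ/(1+k) and the required friction f = kMg sinθ/(1+k).
With N = Mg cosθ, the no-slip condition f ≤ μN gives μ_min = f/N = k tanθ/(1+k).
μ_min = 0.8 × tan23.6° / 1.8 ≈ 0.194.

μ_min ≈ 0.194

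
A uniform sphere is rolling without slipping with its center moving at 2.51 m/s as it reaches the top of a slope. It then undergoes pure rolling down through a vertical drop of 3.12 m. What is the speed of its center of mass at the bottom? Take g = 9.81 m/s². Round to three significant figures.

v ≈ 7.07 m/s

With I = (2/5)MR², the ratio k = I/(MR²) is 0.4.
Pure rolling means v = ωR; then KE = ½Mv² + ½I(v/R)² = ½(1+k)Mv² = (7/10)Mv².
Energy conservation: (7/10)Mv₀² + Mgh = (7/10)Mv², so v² = v₀² + 2gh/(1+k).
v = √(2.51² + 2×9.81×3.12/1.4) = √50.02 ≈ 7.07 m/s.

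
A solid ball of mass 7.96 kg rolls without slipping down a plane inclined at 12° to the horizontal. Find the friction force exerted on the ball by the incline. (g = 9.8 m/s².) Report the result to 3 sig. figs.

The moment of inertia is (2/5)MR², giving k ≡ I/(MR²) = 0.4.
Translational: Mg sinθ − f = Ma. Rotational about the CM: fR = Iα = kMRa, so f = kMa.
Combining, a = g sinθ/(1+k) and f = kMa = kMg sinθ/(1+k).
f = 0.4 × 7.96 × 9.8 × sin12° / 1.4 ≈ 4.63 N.

f ≈ 4.63 N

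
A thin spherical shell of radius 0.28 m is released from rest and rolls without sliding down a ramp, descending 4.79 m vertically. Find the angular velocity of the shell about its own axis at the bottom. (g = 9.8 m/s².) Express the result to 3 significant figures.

ω ≈ 26.8 rad/s

With I = (2/3)MR², the ratio k = I/(MR²) is 2/3.
Since it rolls without slipping, ω = v/R and KE = ½Mv² + ½Iω² = ½(1+k)Mv² = (5/6)Mv².
Energy conservation Mgh = ½(1+k)Mv² gives v = √(2gh/(1+k)) = √(2 × 9.8 × 4.79 / 1.667) = 7.505 m/s.
Then ω = v/R = 7.505 / 0.28 ≈ 26.8 rad/s.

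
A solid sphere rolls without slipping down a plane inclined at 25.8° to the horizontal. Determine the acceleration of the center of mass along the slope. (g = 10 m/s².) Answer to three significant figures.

a ≈ 3.11 m/s²

For this body I = (2/5)MR², i.e. k = I/(MR²) = 0.4.
Translational: Mg sinθ − f = Ma. Rotational about the CM: fR = Iα = kMRa, so f = kMa.
Eliminating f: Mg sinθ = (1+k)Ma, so a = g sinθ/(1+k) = 10 × sin25.8° / 1.4 ≈ 3.11 m/s².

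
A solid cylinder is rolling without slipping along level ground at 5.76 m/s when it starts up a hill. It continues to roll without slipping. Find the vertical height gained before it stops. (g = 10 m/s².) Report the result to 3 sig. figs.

h ≈ 2.49 m

For this body I = (1/2)MR², i.e. k = I/(MR²) = 0.5.
Pure rolling means v = ωR; then KE = ½Mv² + ½I(v/R)² = ½(1+k)Mv² = (3/4)Mv².
All of this converts to potential energy at the highest point: (3/4)Mv₀² = Mgh.
Thus h = (1+k)v₀²/(2g) = 1.5 × 5.76² / (2 × 10) ≈ 2.49 m.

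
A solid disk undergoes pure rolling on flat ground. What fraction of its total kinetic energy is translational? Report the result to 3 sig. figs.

fraction ≈ 0.667

With I = (1/2)MR², the ratio k = I/(MR²) is 0.5.
With ω = v/R, KE_trans = ½Mv² and KE_rot = ½Iω² = ½kMv², so KE_total = ½(1+k)Mv².
The translational fraction is therefore 1/(1+k) = 1/1.5 ≈ 0.667.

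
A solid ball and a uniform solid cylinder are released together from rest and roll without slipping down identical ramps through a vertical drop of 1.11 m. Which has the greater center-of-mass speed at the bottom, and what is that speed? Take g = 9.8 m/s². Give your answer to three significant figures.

the solid ball, at v ≈ 3.94 m/s

For rolling without slipping, Mgh = ½(1+k)Mv² where k = I/(MR²), so v = √(2gh/(1+k)).
Solid ball: k = 0.4, giving v = √(2×9.8×1.11/1.4) = 3.942 m/s.
Uniform solid cylinder: k = 0.5, giving v = √(2×9.8×1.11/1.5) = 3.808 m/s.
The smaller k wins: the solid ball, at ≈ 3.94 m/s.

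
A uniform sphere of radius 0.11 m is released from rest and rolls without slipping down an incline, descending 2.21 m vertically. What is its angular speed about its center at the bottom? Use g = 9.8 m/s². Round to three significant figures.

The moment of inertia is (2/5)MR², giving k ≡ I/(MR²) = 0.4.
The rolling condition ω = v/R makes the rotational term ½I(v/R)² = ½kMv², so KE_total = ½(1+k)Mv² = (7/10)Mv².
Energy conservation Mgh = ½(1+k)Mv² gives v = √(2gh/(1+k)) = √(2 × 9.8 × 2.21 / 1.4) = 5.562 m/s.
Then ω = v/R = 5.562 / 0.11 ≈ 50.6 rad/s.

ω ≈ 50.6 rad/s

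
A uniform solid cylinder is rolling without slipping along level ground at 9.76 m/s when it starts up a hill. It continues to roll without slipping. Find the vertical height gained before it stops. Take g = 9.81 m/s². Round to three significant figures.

h ≈ 7.28 m

The moment of inertia is (1/2)MR², giving k ≡ I/(MR²) = 0.5.
Pure rolling means v = ωR; then KE = ½Mv² + ½I(v/R)² = ½(1+k)Mv² = (3/4)Mv².
All of this converts to potential energy at the highest point: (3/4)Mv₀² = Mgh.
Thus h = (1+k)v₀²/(2g) = 1.5 × 9.76² / (2 × 9.81) ≈ 7.28 m.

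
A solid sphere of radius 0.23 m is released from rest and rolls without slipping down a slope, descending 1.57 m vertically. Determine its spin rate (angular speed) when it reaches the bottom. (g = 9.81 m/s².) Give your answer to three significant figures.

For this body I = (2/5)MR², i.e. k = I/(MR²) = 0.4.
Pure rolling means v = ωR; then KE = ½Mv² + ½I(v/R)² = ½(1+k)Mv² = (7/10)Mv².
Energy conservation Mgh = ½(1+k)Mv² gives v = √(2gh/(1+k)) = √(2 × 9.81 × 1.57 / 1.4) = 4.691 m/s.
The angular speed follows from ω = v/R = 4.691/0.23 ≈ 20.4 rad/s.

ω ≈ 20.4 rad/s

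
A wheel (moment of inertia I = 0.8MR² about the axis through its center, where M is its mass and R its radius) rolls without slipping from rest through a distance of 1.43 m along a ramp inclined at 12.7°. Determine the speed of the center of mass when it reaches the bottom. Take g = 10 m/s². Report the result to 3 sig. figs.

The moment of inertia is 0.8MR², giving k ≡ I/(MR²) = 0.8.
The rolling condition ω = v/R makes the rotational term ½I(v/R)² = ½kMv², so KE_total = ½(1+k)Mv² = (9/10)Mv².
The vertical drop is h = L sinθ = 1.43 × sin12.7° = 0.3144 m.
Setting Mgh = (9/10)Mv² gives v = √(2gh/(1+k)) = √(2·10·0.3144/1.8) ≈ 1.87 m/s.

v ≈ 1.87 m/s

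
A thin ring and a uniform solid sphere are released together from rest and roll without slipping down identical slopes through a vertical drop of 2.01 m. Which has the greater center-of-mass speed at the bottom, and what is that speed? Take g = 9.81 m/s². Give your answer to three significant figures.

the uniform solid sphere, at v ≈ 5.31 m/s

For rolling without slipping, Mgh = ½(1+k)Mv² where k = I/(MR²), so v = √(2gh/(1+k)).
Thin ring: k = 1, giving v = √(2×9.81×2.01/2) = 4.441 m/s.
Uniform solid sphere: k = 0.4, giving v = √(2×9.81×2.01/1.4) = 5.307 m/s.
The smaller k wins: the uniform solid sphere, at ≈ 5.31 m/s.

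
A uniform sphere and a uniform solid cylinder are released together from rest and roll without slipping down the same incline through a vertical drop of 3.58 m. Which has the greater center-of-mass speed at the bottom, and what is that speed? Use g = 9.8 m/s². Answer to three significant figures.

the uniform sphere, at v ≈ 7.08 m/s

For rolling without slipping, Mgh = ½(1+k)Mv² where k = I/(MR²), so v = √(2gh/(1+k)).
Uniform sphere: k = 0.4, giving v = √(2×9.8×3.58/1.4) = 7.08 m/s.
Uniform solid cylinder: k = 0.5, giving v = √(2×9.8×3.58/1.5) = 6.839 m/s.
The smaller k wins: the uniform sphere, at ≈ 7.08 m/s.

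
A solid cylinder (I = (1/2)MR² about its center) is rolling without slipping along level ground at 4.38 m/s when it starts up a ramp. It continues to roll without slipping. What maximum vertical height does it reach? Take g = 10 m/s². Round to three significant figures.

h ≈ 1.44 m

The moment of inertia is (1/2)MR², giving k ≡ I/(MR²) = 0.5.
Rolling without slipping gives ω = v/R, so the total kinetic energy is ½Mv² + ½Iω² = ½(1+k)Mv² = (3/4)Mv².
At the top the kinetic energy is zero, so (3/4)Mv₀² = Mgh.
Thus h = (1+k)v₀²/(2g) = 1.5 × 4.38² / (2 × 10) ≈ 1.44 m.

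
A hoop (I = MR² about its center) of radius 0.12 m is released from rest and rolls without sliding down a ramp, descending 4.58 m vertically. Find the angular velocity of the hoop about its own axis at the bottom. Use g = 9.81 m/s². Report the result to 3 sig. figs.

ω ≈ 55.9 rad/s

For this body I = MR², i.e. k = I/(MR²) = 1.
Since it rolls without slipping, ω = v/R and KE = ½Mv² + ½Iω² = ½(1+k)Mv² = Mv².
Energy conservation Mgh = ½(1+k)Mv² gives v = √(2gh/(1+k)) = √(2 × 9.81 × 4.58 / 2) = 6.703 m/s.
Then ω = v/R = 6.703 / 0.12 ≈ 55.9 rad/s.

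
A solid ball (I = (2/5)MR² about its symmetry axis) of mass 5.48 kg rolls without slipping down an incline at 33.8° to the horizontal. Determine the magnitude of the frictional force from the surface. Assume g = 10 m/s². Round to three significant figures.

f ≈ 8.71 N

The moment of inertia is (2/5)MR², giving k ≡ I/(MR²) = 0.4.
Newton's second law down the slope: Mg sinθ − f = Ma. The torque equation fR = Iα (with α = a/R) gives f = kMa.
Combining, a = g sinθ/(1+k) and f = kMa = kMg sinθ/(1+k).
f = 0.4 × 5.48 × 10 × sin33.8° / 1.4 ≈ 8.71 N.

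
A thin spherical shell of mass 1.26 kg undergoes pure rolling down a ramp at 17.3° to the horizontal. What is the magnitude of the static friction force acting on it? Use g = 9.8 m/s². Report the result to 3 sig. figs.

f ≈ 1.47 N

With I = (2/3)MR², the ratio k = I/(MR²) is 2/3.
Along the incline Mg sinθ − f = Ma, and torque about the center fR = Iα = kMR²(a/R) gives f = kMa.
Combining, a = g sinθ/(1+k) and f = kMa = kMg sinθ/(1+k).
f = (2/3) × 1.26 × 9.8 × sin17.3° / 1.667 ≈ 1.47 N.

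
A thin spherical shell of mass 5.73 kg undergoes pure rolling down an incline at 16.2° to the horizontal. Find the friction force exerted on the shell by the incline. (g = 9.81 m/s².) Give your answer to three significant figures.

f ≈ 6.27 N

The moment of inertia is (2/3)MR², giving k ≡ I/(MR²) = 2/3.
Translational: Mg sinθ − f = Ma. Rotational about the CM: fR = Iα = kMRa, so f = kMa.
Combining, a = g sinθ/(1+k) and f = kMa = kMg sinθ/(1+k).
f = (2/3) × 5.73 × 9.81 × sin16.2° / 1.667 ≈ 6.27 N.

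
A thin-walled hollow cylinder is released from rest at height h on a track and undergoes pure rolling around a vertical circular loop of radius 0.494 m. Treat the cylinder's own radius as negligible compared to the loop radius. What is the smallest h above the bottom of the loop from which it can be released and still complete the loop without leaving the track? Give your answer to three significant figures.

With I = MR², the ratio k = I/(MR²) is 1.
At the top of the loop, the minimum-contact condition is Mg = Mv_top²/r, so v_top² = gr.
With ω = v/R, the kinetic energy at speed v is ½(1+k)Mv² = Mv².
Energy conservation from release (height h) to the top (height 2r): Mgh = Mg(2r) + M·gr.
Thus h_min = 2r + (1+k)r/2 = r(2 + 2/2) = 0.494 × 3 ≈ 1.48 m.

h_min ≈ 1.48 m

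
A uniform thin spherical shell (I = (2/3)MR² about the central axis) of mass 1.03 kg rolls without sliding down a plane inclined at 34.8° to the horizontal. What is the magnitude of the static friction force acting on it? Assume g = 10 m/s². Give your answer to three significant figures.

For this body I = (2/3)MR², i.e. k = I/(MR²) = 2/3.
Translational: Mg sinθ − f = Ma. Rotational about the CM: fR = Iα = kMRa, so f = kMa.
Combining, a = g sinθ/(1+k) and f = kMa = kMg sinθ/(1+k).
f = (2/3) × 1.03 × 10 × sin34.8° / 1.667 ≈ 2.35 N.

f ≈ 2.35 N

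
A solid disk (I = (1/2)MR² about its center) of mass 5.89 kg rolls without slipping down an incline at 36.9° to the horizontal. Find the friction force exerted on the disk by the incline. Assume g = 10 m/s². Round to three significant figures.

With I = (1/2)MR², the ratio k = I/(MR²) is 0.5.
Newton's second law down the slope: Mg sinθ − f = Ma. The torque equation fR = Iα (with α = a/R) gives f = kMa.
Combining, a = g sinθ/(1+k) and f = kMa = kMg sinθ/(1+k).
f = 0.5 × 5.89 × 10 × sin36.9° / 1.5 ≈ 11.8 N.

f ≈ 11.8 N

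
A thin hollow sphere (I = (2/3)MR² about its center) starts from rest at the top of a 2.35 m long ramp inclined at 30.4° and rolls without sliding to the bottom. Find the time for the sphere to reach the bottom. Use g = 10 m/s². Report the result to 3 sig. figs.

t ≈ 1.24 s

With I = (2/3)MR², the ratio k = I/(MR²) is 2/3.
Along the incline Mg sinθ − f = Ma, and torque about the center fR = Iα = kMR²(a/R) gives f = kMa.
Hence a = g sinθ/(1+k) = 10×sin30.4°/1.667 = 3.036 m/s².
Starting from rest, L = ½at², so t = √(2L/a) = √(2×2.35/3.036) ≈ 1.24 s.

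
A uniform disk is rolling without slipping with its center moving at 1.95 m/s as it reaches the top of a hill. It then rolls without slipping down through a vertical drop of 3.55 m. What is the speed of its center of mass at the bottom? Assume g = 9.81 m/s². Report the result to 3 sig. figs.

Here I = (1/2)MR², so the shape factor k = I/(MR²) = 0.5.
Since it rolls without slipping, ω = v/R and KE = ½Mv² + ½Iω² = ½(1+k)Mv² = (3/4)Mv².
Energy conservation: (3/4)Mv₀² + Mgh = (3/4)Mv², so v² = v₀² + 2gh/(1+k).
v = √(1.95² + 2×9.81×3.55/1.5) = √50.24 ≈ 7.09 m/s.

v ≈ 7.09 m/s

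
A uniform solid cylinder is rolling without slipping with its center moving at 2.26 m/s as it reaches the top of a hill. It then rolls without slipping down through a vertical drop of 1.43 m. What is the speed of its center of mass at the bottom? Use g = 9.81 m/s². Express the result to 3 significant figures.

Here I = (1/2)MR², so the shape factor k = I/(MR²) = 0.5.
Pure rolling means v = ωR; then KE = ½Mv² + ½I(v/R)² = ½(1+k)Mv² = (3/4)Mv².
Conserving energy between top and bottom: (3/4)Mv² = (3/4)Mv₀² + Mgh, hence v² = v₀² + 2gh/(1+k).
v = √(2.26² + 2×9.81×1.43/1.5) = √23.81 ≈ 4.88 m/s.

v ≈ 4.88 m/s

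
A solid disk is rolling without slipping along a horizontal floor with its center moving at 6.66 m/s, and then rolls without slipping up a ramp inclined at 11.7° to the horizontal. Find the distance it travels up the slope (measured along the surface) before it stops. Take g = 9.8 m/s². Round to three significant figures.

For this body I = (1/2)MR², i.e. k = I/(MR²) = 0.5.
Rolling without slipping gives ω = v/R, so the total kinetic energy is ½Mv² + ½Iω² = ½(1+k)Mv² = (3/4)Mv².
Setting this equal to Mgh gives the vertical rise h = (1+k)v₀²/(2g) = 1.5×6.66²/(2×9.8) = 3.395 m.
The distance along the slope is d = h/sinθ = 3.395/sin11.7° ≈ 16.7 m.

d ≈ 16.7 m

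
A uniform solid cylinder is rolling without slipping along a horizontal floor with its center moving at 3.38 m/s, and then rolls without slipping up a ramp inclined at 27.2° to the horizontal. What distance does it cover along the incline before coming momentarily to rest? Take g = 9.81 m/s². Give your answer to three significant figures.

d ≈ 1.91 m

With I = (1/2)MR², the ratio k = I/(MR²) is 0.5.
Since it rolls without slipping, ω = v/R and KE = ½Mv² + ½Iω² = ½(1+k)Mv² = (3/4)Mv².
Setting this equal to Mgh gives the vertical rise h = (1+k)v₀²/(2g) = 1.5×3.38²/(2×9.81) = 0.8734 m.
Along the incline, d = h/sinθ = 0.8734/sin27.2° ≈ 1.91 m.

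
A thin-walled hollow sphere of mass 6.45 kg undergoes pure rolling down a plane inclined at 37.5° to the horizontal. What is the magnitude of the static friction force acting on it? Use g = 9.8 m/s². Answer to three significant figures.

f ≈ 15.4 N

Here I = (2/3)MR², so the shape factor k = I/(MR²) = 2/3.
Along the incline Mg sinθ − f = Ma, and torque about the center fR = Iα = kMR²(a/R) gives f = kMa.
Combining, a = g sinθ/(1+k) and f = kMa = kMg sinθ/(1+k).
f = (2/3) × 6.45 × 9.8 × sin37.5° / 1.667 ≈ 15.4 N.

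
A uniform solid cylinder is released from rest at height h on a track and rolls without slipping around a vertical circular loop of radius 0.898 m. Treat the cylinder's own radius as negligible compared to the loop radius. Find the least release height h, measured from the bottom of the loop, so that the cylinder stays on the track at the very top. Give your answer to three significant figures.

For this body I = (1/2)MR², i.e. k = I/(MR²) = 0.5.
At the top of the loop, the minimum-contact condition is Mg = Mv_top²/r, so v_top² = gr.
With ω = v/R, the kinetic energy at speed v is ½(1+k)Mv² = (3/4)Mv².
Energy conservation from release (height h) to the top (height 2r): Mgh = Mg(2r) + (3/4)M·gr.
Thus h_min = 2r + (1+k)r/2 = r(2 + 1.5/2) = 0.898 × 2.75 ≈ 2.47 m.

h_min ≈ 2.47 m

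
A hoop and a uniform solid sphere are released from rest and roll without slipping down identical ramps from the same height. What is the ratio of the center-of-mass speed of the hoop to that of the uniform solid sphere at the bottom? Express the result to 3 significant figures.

v_ratio ≈ 0.837

Each satisfies Mgh = ½(1+k)Mv² with k = I/(MR²), so v ∝ 1/√(1+k).
For the hoop k = 1; for the uniform solid sphere k = 0.4.
v₁/v₂ = √((1+k₂)/(1+k₁)) = √(1.4/2) ≈ 0.837.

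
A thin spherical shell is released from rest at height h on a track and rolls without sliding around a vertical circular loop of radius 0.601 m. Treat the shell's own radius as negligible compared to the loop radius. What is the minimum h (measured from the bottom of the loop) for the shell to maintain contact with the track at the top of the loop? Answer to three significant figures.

h_min ≈ 1.70 m

The moment of inertia is (2/3)MR², giving k ≡ I/(MR²) = 2/3.
At the top of the loop, the minimum-contact condition is Mg = Mv_top²/r, so v_top² = gr.
With ω = v/R, the kinetic energy at speed v is ½(1+k)Mv² = (5/6)Mv².
Energy conservation from release (height h) to the top (height 2r): Mgh = Mg(2r) + (5/6)M·gr.
Thus h_min = 2r + (1+k)r/2 = r(2 + 1.667/2) = 0.601 × 2.833 ≈ 1.70 m.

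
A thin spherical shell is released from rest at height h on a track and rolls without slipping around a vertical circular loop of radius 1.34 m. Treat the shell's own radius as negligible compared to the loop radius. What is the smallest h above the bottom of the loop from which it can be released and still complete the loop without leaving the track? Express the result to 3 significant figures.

h_min ≈ 3.80 m

Here I = (2/3)MR², so the shape factor k = I/(MR²) = 2/3.
At the top of the loop, the minimum-contact condition is Mg = Mv_top²/r, so v_top² = gr.
With ω = v/R, the kinetic energy at speed v is ½(1+k)Mv² = (5/6)Mv².
Energy conservation from release (height h) to the top (height 2r): Mgh = Mg(2r) + (5/6)M·gr.
Thus h_min = 2r + (1+k)r/2 = r(2 + 1.667/2) = 1.34 × 2.833 ≈ 3.80 m.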